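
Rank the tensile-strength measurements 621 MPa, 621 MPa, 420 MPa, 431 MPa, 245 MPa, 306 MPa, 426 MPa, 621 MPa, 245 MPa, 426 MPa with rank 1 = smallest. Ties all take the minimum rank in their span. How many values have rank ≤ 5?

Sorted (ascending): 245, 245, 306, 420, 426, 426, 431, 621, 621, 621
The 2 values of 245 occupy positions 1–2 → each gets rank 1.
The 2 values of 426 occupy positions 5–6 → each gets rank 5.
The 3 values of 621 occupy positions 8–10 → each gets rank 8.
Ranks ≤ 5: {1, 1, 3, 4, 5, 5} → 6 values.

6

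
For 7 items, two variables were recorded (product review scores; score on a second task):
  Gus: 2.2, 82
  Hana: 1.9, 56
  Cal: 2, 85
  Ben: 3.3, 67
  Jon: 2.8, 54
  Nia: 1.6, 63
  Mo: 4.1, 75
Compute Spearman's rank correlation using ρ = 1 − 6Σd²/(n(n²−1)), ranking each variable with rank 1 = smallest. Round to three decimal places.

0.143

Ranks of variable 1: 4, 2, 3, 6, 5, 1, 7
Ranks of variable 2: 6, 2, 7, 4, 1, 3, 5
d = r₁ − r₂: -2, 0, -4, 2, 4, -2, 2
d²: 4, 0, 16, 4, 16, 4, 4; Σd² = 48
ρ = 1 − 6·48/(7·48) = 1 − 288/336 = 0.143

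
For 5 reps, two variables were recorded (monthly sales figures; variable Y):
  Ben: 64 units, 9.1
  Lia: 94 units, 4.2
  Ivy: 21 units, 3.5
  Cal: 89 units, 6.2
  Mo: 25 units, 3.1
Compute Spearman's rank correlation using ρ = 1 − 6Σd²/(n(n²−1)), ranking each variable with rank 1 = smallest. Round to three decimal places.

0.500

Ranks of variable 1: 3, 5, 1, 4, 2
Ranks of variable 2: 5, 3, 2, 4, 1
d = r₁ − r₂: -2, 2, -1, 0, 1
d²: 4, 4, 1, 0, 1; Σd² = 10
ρ = 1 − 6·10/(5·24) = 1 − 60/120 = 0.500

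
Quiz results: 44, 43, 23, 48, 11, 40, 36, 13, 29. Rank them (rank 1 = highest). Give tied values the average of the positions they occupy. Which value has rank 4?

40

Sorted (descending): 48, 44, 43, 40, 36, 29, 23, 13, 11
No ties — each value takes its position as its rank.
Rank 4 → value 40.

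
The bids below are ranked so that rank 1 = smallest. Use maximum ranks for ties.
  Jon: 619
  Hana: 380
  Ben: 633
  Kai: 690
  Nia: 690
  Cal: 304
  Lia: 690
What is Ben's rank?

Sorted (ascending): 304, 380, 619, 633, 690, 690, 690
The 3 values of 690 occupy positions 5–7 → each gets rank 7.
Ben has value 633 → rank 4.

4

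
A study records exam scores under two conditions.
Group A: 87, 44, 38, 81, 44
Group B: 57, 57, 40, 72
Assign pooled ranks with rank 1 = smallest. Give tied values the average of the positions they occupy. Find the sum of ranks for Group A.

25

Sorted (ascending): 38, 40, 44, 44, 57, 57, 72, 81, 87
The 2 values of 44 occupy positions 3–4 → average rank (3+4)/2 = 3.5.
The 2 values of 57 occupy positions 5–6 → average rank (5+6)/2 = 5.5.
Group A values → pooled ranks: 87→9, 44→3.5, 38→1, 81→8, 44→3.5
Rank sum = 9 + 3.5 + 1 + 8 + 3.5 = 25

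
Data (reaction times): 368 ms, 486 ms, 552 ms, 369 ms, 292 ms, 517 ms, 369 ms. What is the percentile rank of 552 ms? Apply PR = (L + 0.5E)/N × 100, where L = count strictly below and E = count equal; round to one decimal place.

N = 7.
Strictly below 552: 6. Equal to 552: 1.
PR = (6 + 0.5·1)/7 × 100 = 92.9

92.9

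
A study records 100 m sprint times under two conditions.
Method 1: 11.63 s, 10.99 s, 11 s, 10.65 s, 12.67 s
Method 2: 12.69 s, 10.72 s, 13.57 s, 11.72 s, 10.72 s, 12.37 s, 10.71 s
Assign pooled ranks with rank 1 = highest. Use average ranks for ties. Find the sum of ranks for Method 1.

Sorted (descending): 13.57, 12.69, 12.67, 12.37, 11.72, 11.63, 11, 10.99, 10.72, 10.72, 10.71, 10.65
The 2 values of 10.72 occupy positions 9–10 → average rank (9+10)/2 = 9.5.
Method 1 values → pooled ranks: 11.63→6, 10.99→8, 11→7, 10.65→12, 12.67→3
Rank sum = 6 + 8 + 7 + 12 + 3 = 36

36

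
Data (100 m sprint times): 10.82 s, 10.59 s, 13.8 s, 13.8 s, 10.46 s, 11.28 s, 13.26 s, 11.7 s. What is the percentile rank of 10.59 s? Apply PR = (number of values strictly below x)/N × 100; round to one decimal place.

12.5

N = 8.
Strictly below 10.59: 1. Equal to 10.59: 1.
PR = 1/8 × 100 = 12.5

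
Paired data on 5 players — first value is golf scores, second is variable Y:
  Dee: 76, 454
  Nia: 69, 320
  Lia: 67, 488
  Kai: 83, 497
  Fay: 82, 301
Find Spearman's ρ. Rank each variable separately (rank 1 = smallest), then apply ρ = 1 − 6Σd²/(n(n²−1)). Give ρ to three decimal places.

0.100

Ranks of variable 1: 3, 2, 1, 5, 4
Ranks of variable 2: 3, 2, 4, 5, 1
d = r₁ − r₂: 0, 0, -3, 0, 3
d²: 0, 0, 9, 0, 9; Σd² = 18
ρ = 1 − 6·18/(5·24) = 1 − 108/120 = 0.100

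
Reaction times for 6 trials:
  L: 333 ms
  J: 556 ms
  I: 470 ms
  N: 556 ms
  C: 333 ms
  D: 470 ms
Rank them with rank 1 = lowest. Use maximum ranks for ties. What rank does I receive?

4

Sorted (ascending): 333, 333, 470, 470, 556, 556
The 2 values of 333 occupy positions 1–2 → each gets rank 2.
The 2 values of 470 occupy positions 3–4 → each gets rank 4.
The 2 values of 556 occupy positions 5–6 → each gets rank 6.
I has value 470 ms → rank 4.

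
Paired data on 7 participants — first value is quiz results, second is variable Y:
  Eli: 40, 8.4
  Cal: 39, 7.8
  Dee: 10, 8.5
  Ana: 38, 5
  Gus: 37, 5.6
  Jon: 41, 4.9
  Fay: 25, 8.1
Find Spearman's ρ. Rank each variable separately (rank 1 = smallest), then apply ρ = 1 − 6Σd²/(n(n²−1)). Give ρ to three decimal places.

-0.536

Ranks of variable 1: 6, 5, 1, 4, 3, 7, 2
Ranks of variable 2: 6, 4, 7, 2, 3, 1, 5
d = r₁ − r₂: 0, 1, -6, 2, 0, 6, -3
d²: 0, 1, 36, 4, 0, 36, 9; Σd² = 86
ρ = 1 − 6·86/(7·48) = 1 − 516/336 = -0.536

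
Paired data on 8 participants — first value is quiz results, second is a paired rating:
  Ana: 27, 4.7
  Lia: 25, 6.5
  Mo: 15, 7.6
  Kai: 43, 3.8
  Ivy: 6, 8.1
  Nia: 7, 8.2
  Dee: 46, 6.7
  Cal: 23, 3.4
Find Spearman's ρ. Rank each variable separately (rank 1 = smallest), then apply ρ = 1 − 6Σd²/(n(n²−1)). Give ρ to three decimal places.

Ranks of variable 1: 6, 5, 3, 7, 1, 2, 8, 4
Ranks of variable 2: 3, 4, 6, 2, 7, 8, 5, 1
d = r₁ − r₂: 3, 1, -3, 5, -6, -6, 3, 3
d²: 9, 1, 9, 25, 36, 36, 9, 9; Σd² = 134
ρ = 1 − 6·134/(8·63) = 1 − 804/504 = -0.595

-0.595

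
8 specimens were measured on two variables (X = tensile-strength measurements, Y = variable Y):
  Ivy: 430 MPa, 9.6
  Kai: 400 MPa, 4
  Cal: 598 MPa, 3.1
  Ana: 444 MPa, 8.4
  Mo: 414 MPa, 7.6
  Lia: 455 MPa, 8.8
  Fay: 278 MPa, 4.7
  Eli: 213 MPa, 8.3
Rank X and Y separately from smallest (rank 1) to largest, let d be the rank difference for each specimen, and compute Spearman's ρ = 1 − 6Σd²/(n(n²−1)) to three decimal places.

0.095

Ranks of variable 1: 5, 3, 8, 6, 4, 7, 2, 1
Ranks of variable 2: 8, 2, 1, 6, 4, 7, 3, 5
d = r₁ − r₂: -3, 1, 7, 0, 0, 0, -1, -4
d²: 9, 1, 49, 0, 0, 0, 1, 16; Σd² = 76
ρ = 1 − 6·76/(8·63) = 1 − 456/504 = 0.095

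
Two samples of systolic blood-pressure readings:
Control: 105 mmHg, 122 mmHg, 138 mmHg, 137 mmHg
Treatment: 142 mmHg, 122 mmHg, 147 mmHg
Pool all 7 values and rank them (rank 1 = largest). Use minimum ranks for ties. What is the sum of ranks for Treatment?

8

Sorted (descending): 147, 142, 138, 137, 122, 122, 105
The 2 values of 122 occupy positions 5–6 → each gets rank 5.
Treatment values → pooled ranks: 142→2, 122→5, 147→1
Rank sum = 2 + 5 + 1 = 8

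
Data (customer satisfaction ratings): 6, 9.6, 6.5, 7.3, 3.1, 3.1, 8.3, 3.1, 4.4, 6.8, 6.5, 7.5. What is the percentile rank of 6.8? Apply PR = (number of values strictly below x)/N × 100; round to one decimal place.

N = 12.
Strictly below 6.8: 7. Equal to 6.8: 1.
PR = 7/12 × 100 = 58.3

58.3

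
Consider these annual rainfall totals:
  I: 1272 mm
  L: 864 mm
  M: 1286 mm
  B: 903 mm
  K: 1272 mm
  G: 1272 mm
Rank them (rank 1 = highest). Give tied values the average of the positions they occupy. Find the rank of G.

Sorted (descending): 1286, 1272, 1272, 1272, 903, 864
The 3 values of 1272 occupy positions 2–4 → average rank 3.
G has value 1272 mm → rank 3.

3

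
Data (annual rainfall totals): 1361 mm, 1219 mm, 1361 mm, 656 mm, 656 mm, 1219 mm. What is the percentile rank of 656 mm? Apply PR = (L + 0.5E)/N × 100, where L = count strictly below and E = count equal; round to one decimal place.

16.7

N = 6.
Strictly below 656: 0. Equal to 656: 2.
PR = (0 + 0.5·2)/6 × 100 = 16.7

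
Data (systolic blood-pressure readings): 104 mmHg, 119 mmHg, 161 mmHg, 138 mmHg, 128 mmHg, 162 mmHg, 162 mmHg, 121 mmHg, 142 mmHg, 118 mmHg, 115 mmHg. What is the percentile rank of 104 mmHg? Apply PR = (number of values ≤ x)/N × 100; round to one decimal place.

N = 11.
Strictly below 104: 0. Equal to 104: 1.
PR = 1/11 × 100 = 9.1

9.1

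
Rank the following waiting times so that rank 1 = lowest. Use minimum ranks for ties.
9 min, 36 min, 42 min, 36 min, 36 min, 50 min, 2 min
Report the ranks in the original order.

Sorted (ascending): 2, 9, 36, 36, 36, 42, 50
The 3 values of 36 occupy positions 3–5 → each gets rank 3.

2, 3, 6, 3, 3, 7, 1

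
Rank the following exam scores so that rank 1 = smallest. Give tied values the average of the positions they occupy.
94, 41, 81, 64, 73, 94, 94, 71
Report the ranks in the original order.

7, 1, 5, 2, 4, 7, 7, 3

Sorted (ascending): 41, 64, 71, 73, 81, 94, 94, 94
The 3 values of 94 occupy positions 6–8 → average rank 7.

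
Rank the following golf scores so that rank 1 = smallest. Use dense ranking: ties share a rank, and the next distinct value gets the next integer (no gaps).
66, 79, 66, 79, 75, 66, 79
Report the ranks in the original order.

Sorted (ascending): 66, 66, 66, 75, 79, 79, 79
The 3 values of 66 share dense rank 1.
The 3 values of 79 share dense rank 3.
Remaining distinct values take the next consecutive integers.

1, 3, 1, 3, 2, 1, 3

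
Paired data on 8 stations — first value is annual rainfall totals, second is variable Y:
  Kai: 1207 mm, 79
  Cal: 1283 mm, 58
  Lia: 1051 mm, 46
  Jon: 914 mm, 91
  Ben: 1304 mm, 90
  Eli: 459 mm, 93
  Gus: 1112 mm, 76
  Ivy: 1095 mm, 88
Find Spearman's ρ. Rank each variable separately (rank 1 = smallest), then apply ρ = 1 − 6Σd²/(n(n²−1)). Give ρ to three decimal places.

-0.381

Ranks of variable 1: 6, 7, 3, 2, 8, 1, 5, 4
Ranks of variable 2: 4, 2, 1, 7, 6, 8, 3, 5
d = r₁ − r₂: 2, 5, 2, -5, 2, -7, 2, -1
d²: 4, 25, 4, 25, 4, 49, 4, 1; Σd² = 116
ρ = 1 − 6·116/(8·63) = 1 − 696/504 = -0.381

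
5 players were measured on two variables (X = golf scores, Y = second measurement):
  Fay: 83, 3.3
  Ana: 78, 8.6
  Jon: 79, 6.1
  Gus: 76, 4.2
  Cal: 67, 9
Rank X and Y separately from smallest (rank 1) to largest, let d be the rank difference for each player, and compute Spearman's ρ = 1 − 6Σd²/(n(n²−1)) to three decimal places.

-0.700

Ranks of variable 1: 5, 3, 4, 2, 1
Ranks of variable 2: 1, 4, 3, 2, 5
d = r₁ − r₂: 4, -1, 1, 0, -4
d²: 16, 1, 1, 0, 16; Σd² = 34
ρ = 1 − 6·34/(5·24) = 1 − 204/120 = -0.700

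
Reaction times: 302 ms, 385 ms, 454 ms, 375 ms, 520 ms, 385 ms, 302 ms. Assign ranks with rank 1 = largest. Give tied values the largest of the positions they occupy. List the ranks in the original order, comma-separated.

7, 4, 2, 5, 1, 4, 7

Sorted (descending): 520, 454, 385, 385, 375, 302, 302
The 2 values of 385 occupy positions 3–4 → each gets rank 4.
The 2 values of 302 occupy positions 6–7 → each gets rank 7.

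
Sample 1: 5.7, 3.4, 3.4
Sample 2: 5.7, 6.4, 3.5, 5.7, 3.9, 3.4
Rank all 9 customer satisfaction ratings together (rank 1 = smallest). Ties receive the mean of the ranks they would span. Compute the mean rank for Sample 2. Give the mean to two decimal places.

5.67

Sorted (ascending): 3.4, 3.4, 3.4, 3.5, 3.9, 5.7, 5.7, 5.7, 6.4
The 3 values of 3.4 occupy positions 1–3 → average rank 2.
The 3 values of 5.7 occupy positions 6–8 → average rank 7.
Sample 2 values → pooled ranks: 5.7→7, 6.4→9, 3.5→4, 5.7→7, 3.9→5, 3.4→2
Mean rank = (7 + 9 + 4 + 7 + 5 + 2) / 6 = 5.67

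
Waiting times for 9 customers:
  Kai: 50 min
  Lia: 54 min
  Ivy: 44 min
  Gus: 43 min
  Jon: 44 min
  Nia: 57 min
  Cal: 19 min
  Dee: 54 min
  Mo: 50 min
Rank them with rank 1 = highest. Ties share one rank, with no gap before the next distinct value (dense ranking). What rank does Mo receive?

3

Sorted (descending): 57, 54, 54, 50, 50, 44, 44, 43, 19
The 2 values of 54 share dense rank 2.
The 2 values of 50 share dense rank 3.
The 2 values of 44 share dense rank 4.
Remaining distinct values take the next consecutive integers.
Mo has value 50 min → rank 3.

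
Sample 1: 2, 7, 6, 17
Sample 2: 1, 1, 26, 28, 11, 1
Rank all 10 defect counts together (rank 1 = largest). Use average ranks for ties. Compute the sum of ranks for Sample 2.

Sorted (descending): 28, 26, 17, 11, 7, 6, 2, 1, 1, 1
The 3 values of 1 occupy positions 8–10 → average rank 9.
Sample 2 values → pooled ranks: 1→9, 1→9, 26→2, 28→1, 11→4, 1→9
Rank sum = 9 + 9 + 2 + 1 + 4 + 9 = 34

34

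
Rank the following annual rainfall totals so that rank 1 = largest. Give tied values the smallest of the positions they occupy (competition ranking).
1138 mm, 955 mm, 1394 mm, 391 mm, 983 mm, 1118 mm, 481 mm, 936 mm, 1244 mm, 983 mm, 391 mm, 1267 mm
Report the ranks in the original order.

Sorted (descending): 1394, 1267, 1244, 1138, 1118, 983, 983, 955, 936, 481, 391, 391
The 2 values of 983 occupy positions 6–7 → each gets rank 6.
The 2 values of 391 occupy positions 11–12 → each gets rank 11.

4, 8, 1, 11, 6, 5, 10, 9, 3, 6, 11, 2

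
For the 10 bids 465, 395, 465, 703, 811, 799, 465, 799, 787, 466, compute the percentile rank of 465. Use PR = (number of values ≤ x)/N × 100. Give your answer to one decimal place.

40.0

N = 10.
Strictly below 465: 1. Equal to 465: 3.
PR = 4/10 × 100 = 40.0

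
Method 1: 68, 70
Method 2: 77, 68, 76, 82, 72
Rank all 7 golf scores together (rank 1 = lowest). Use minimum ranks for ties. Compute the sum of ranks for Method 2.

Sorted (ascending): 68, 68, 70, 72, 76, 77, 82
The 2 values of 68 occupy positions 1–2 → each gets rank 1.
Method 2 values → pooled ranks: 77→6, 68→1, 76→5, 82→7, 72→4
Rank sum = 6 + 1 + 5 + 7 + 4 = 23

23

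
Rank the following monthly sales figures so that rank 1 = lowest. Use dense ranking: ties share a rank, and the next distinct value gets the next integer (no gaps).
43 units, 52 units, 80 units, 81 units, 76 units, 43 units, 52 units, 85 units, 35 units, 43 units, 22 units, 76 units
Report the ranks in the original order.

Sorted (ascending): 22, 35, 43, 43, 43, 52, 52, 76, 76, 80, 81, 85
The 3 values of 43 share dense rank 3.
The 2 values of 52 share dense rank 4.
The 2 values of 76 share dense rank 5.
Remaining distinct values take the next consecutive integers.

3, 4, 6, 7, 5, 3, 4, 8, 2, 3, 1, 5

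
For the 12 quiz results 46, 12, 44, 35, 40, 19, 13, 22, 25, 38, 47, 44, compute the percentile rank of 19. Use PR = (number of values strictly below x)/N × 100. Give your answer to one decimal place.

16.7

N = 12.
Strictly below 19: 2. Equal to 19: 1.
PR = 2/12 × 100 = 16.7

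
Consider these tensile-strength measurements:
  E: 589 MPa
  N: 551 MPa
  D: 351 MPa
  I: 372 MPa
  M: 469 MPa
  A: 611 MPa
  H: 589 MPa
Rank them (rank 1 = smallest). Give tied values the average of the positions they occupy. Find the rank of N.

4

Sorted (ascending): 351, 372, 469, 551, 589, 589, 611
The 2 values of 589 occupy positions 5–6 → average rank (5+6)/2 = 5.5.
N has value 551 MPa → rank 4.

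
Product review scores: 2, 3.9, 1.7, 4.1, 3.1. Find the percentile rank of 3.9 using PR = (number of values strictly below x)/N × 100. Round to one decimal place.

60.0

N = 5.
Strictly below 3.9: 3. Equal to 3.9: 1.
PR = 3/5 × 100 = 60.0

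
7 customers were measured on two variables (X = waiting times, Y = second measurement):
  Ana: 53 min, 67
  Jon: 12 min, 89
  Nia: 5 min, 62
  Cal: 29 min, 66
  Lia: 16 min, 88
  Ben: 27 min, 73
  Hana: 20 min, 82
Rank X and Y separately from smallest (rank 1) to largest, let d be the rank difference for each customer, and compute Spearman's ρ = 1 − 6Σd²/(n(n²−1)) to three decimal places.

-0.214

Ranks of variable 1: 7, 2, 1, 6, 3, 5, 4
Ranks of variable 2: 3, 7, 1, 2, 6, 4, 5
d = r₁ − r₂: 4, -5, 0, 4, -3, 1, -1
d²: 16, 25, 0, 16, 9, 1, 1; Σd² = 68
ρ = 1 − 6·68/(7·48) = 1 − 408/336 = -0.214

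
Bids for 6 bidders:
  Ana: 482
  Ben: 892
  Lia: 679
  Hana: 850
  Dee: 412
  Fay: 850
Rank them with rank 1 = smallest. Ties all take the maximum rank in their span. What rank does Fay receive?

Sorted (ascending): 412, 482, 679, 850, 850, 892
The 2 values of 850 occupy positions 4–5 → each gets rank 5.
Fay has value 850 → rank 5.

5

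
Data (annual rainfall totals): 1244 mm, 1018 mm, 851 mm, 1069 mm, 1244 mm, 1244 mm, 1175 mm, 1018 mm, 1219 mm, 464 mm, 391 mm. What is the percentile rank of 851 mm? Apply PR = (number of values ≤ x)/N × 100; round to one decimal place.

27.3

N = 11.
Strictly below 851: 2. Equal to 851: 1.
PR = 3/11 × 100 = 27.3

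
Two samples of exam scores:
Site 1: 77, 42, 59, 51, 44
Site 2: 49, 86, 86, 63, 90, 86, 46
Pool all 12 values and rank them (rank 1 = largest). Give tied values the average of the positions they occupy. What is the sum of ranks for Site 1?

Sorted (descending): 90, 86, 86, 86, 77, 63, 59, 51, 49, 46, 44, 42
The 3 values of 86 occupy positions 2–4 → average rank 3.
Site 1 values → pooled ranks: 77→5, 42→12, 59→7, 51→8, 44→11
Rank sum = 5 + 12 + 7 + 8 + 11 = 43

43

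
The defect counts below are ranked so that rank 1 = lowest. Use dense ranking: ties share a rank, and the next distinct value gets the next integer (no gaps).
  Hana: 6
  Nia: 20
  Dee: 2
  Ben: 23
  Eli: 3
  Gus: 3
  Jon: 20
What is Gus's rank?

2

Sorted (ascending): 2, 3, 3, 6, 20, 20, 23
The 2 values of 3 share dense rank 2.
The 2 values of 20 share dense rank 4.
Remaining distinct values take the next consecutive integers.
Gus has value 3 → rank 2.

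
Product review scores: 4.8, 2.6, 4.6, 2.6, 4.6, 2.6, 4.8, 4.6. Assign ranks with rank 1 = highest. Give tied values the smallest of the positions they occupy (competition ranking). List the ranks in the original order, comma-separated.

1, 6, 3, 6, 3, 6, 1, 3

Sorted (descending): 4.8, 4.8, 4.6, 4.6, 4.6, 2.6, 2.6, 2.6
The 2 values of 4.8 occupy positions 1–2 → each gets rank 1.
The 3 values of 4.6 occupy positions 3–5 → each gets rank 3.
The 3 values of 2.6 occupy positions 6–8 → each gets rank 6.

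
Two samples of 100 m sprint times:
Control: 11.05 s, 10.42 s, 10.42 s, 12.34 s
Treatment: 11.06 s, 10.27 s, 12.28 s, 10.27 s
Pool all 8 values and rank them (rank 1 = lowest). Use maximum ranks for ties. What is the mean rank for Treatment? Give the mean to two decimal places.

Sorted (ascending): 10.27, 10.27, 10.42, 10.42, 11.05, 11.06, 12.28, 12.34
The 2 values of 10.27 occupy positions 1–2 → each gets rank 2.
The 2 values of 10.42 occupy positions 3–4 → each gets rank 4.
Treatment values → pooled ranks: 11.06→6, 10.27→2, 12.28→7, 10.27→2
Mean rank = (6 + 2 + 7 + 2) / 4 = 4.25

4.25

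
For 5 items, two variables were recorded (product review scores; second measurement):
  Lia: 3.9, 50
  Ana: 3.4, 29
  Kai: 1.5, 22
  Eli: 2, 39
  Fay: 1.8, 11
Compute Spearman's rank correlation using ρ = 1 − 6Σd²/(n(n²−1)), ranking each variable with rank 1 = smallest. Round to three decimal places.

Ranks of variable 1: 5, 4, 1, 3, 2
Ranks of variable 2: 5, 3, 2, 4, 1
d = r₁ − r₂: 0, 1, -1, -1, 1
d²: 0, 1, 1, 1, 1; Σd² = 4
ρ = 1 − 6·4/(5·24) = 1 − 24/120 = 0.800

0.800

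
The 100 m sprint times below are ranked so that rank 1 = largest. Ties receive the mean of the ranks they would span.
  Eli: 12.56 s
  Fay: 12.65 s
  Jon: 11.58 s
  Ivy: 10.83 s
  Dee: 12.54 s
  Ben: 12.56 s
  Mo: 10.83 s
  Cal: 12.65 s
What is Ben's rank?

Sorted (descending): 12.65, 12.65, 12.56, 12.56, 12.54, 11.58, 10.83, 10.83
The 2 values of 12.65 occupy positions 1–2 → average rank (1+2)/2 = 1.5.
The 2 values of 12.56 occupy positions 3–4 → average rank (3+4)/2 = 3.5.
The 2 values of 10.83 occupy positions 7–8 → average rank (7+8)/2 = 7.5.
Ben has value 12.56 s → rank 3.5.

3.5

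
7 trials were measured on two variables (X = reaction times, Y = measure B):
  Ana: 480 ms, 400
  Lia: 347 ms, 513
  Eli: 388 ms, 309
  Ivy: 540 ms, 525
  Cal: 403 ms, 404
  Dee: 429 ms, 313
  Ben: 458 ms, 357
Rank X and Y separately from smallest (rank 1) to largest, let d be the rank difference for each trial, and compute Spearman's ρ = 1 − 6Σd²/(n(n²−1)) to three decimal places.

Ranks of variable 1: 6, 1, 2, 7, 3, 4, 5
Ranks of variable 2: 4, 6, 1, 7, 5, 2, 3
d = r₁ − r₂: 2, -5, 1, 0, -2, 2, 2
d²: 4, 25, 1, 0, 4, 4, 4; Σd² = 42
ρ = 1 − 6·42/(7·48) = 1 − 252/336 = 0.250

0.250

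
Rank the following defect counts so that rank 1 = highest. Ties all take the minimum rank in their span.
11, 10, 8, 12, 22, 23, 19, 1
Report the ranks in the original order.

5, 6, 7, 4, 2, 1, 3, 8

Sorted (descending): 23, 22, 19, 12, 11, 10, 8, 1
No ties — each value takes its position as its rank.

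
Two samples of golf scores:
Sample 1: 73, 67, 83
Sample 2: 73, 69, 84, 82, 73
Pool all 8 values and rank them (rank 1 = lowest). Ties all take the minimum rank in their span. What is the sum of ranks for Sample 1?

Sorted (ascending): 67, 69, 73, 73, 73, 82, 83, 84
The 3 values of 73 occupy positions 3–5 → each gets rank 3.
Sample 1 values → pooled ranks: 73→3, 67→1, 83→7
Rank sum = 3 + 1 + 7 = 11

11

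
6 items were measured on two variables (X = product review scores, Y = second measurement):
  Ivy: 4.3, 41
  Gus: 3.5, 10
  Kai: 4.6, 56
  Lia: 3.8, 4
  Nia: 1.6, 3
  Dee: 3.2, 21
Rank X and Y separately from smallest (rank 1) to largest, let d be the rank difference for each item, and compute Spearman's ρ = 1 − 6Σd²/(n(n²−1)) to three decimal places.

Ranks of variable 1: 5, 3, 6, 4, 1, 2
Ranks of variable 2: 5, 3, 6, 2, 1, 4
d = r₁ − r₂: 0, 0, 0, 2, 0, -2
d²: 0, 0, 0, 4, 0, 4; Σd² = 8
ρ = 1 − 6·8/(6·35) = 1 − 48/210 = 0.771

0.771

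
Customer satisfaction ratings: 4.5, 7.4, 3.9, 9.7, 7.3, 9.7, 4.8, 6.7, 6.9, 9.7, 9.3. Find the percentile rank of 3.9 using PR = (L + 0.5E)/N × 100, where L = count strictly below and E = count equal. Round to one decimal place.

4.5

N = 11.
Strictly below 3.9: 0. Equal to 3.9: 1.
PR = (0 + 0.5·1)/11 × 100 = 4.5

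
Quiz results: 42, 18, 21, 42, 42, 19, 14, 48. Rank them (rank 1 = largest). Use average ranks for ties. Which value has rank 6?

Sorted (descending): 48, 42, 42, 42, 21, 19, 18, 14
The 3 values of 42 occupy positions 2–4 → average rank 3.
Rank 6 → value 19.

19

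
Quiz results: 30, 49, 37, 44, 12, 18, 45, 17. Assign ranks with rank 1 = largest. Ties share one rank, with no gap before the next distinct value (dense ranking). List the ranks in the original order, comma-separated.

5, 1, 4, 3, 8, 6, 2, 7

Sorted (descending): 49, 45, 44, 37, 30, 18, 17, 12
No ties — each value takes its position as its rank.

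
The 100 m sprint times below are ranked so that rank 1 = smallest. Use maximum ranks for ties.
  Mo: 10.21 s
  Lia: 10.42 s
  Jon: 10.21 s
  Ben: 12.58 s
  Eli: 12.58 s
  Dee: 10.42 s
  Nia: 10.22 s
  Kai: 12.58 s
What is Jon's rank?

2

Sorted (ascending): 10.21, 10.21, 10.22, 10.42, 10.42, 12.58, 12.58, 12.58
The 2 values of 10.21 occupy positions 1–2 → each gets rank 2.
The 2 values of 10.42 occupy positions 4–5 → each gets rank 5.
The 3 values of 12.58 occupy positions 6–8 → each gets rank 8.
Jon has value 10.21 s → rank 2.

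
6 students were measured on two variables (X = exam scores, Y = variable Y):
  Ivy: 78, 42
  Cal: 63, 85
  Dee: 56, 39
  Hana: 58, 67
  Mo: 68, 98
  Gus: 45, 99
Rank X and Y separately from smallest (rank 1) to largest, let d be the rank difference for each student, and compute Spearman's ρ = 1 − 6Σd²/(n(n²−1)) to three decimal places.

-0.200

Ranks of variable 1: 6, 4, 2, 3, 5, 1
Ranks of variable 2: 2, 4, 1, 3, 5, 6
d = r₁ − r₂: 4, 0, 1, 0, 0, -5
d²: 16, 0, 1, 0, 0, 25; Σd² = 42
ρ = 1 − 6·42/(6·35) = 1 − 252/210 = -0.200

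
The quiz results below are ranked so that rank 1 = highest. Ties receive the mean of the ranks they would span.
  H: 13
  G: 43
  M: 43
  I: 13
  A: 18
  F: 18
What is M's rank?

Sorted (descending): 43, 43, 18, 18, 13, 13
The 2 values of 43 occupy positions 1–2 → average rank (1+2)/2 = 1.5.
The 2 values of 18 occupy positions 3–4 → average rank (3+4)/2 = 3.5.
The 2 values of 13 occupy positions 5–6 → average rank (5+6)/2 = 5.5.
M has value 43 → rank 1.5.

1.5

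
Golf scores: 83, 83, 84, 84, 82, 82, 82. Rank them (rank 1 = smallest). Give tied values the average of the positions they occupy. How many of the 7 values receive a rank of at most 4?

3

Sorted (ascending): 82, 82, 82, 83, 83, 84, 84
The 3 values of 82 occupy positions 1–3 → average rank 2.
The 2 values of 83 occupy positions 4–5 → average rank (4+5)/2 = 4.5.
The 2 values of 84 occupy positions 6–7 → average rank (6+7)/2 = 6.5.
Ranks ≤ 4: {2, 2, 2} → 3 values.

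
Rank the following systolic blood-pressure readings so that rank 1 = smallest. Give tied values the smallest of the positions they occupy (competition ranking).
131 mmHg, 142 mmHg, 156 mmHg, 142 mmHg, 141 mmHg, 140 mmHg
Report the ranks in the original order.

1, 4, 6, 4, 3, 2

Sorted (ascending): 131, 140, 141, 142, 142, 156
The 2 values of 142 occupy positions 4–5 → each gets rank 4.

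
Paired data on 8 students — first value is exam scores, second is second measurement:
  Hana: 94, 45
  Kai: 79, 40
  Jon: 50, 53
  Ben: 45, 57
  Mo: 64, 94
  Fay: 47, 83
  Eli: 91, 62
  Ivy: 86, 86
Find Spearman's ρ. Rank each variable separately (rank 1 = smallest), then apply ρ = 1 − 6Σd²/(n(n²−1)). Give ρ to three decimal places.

Ranks of variable 1: 8, 5, 3, 1, 4, 2, 7, 6
Ranks of variable 2: 2, 1, 3, 4, 8, 6, 5, 7
d = r₁ − r₂: 6, 4, 0, -3, -4, -4, 2, -1
d²: 36, 16, 0, 9, 16, 16, 4, 1; Σd² = 98
ρ = 1 − 6·98/(8·63) = 1 − 588/504 = -0.167

-0.167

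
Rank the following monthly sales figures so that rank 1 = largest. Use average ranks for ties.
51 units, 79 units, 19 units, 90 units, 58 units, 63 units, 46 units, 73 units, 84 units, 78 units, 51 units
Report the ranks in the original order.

Sorted (descending): 90, 84, 79, 78, 73, 63, 58, 51, 51, 46, 19
The 2 values of 51 occupy positions 8–9 → average rank (8+9)/2 = 8.5.

8.5, 3, 11, 1, 7, 6, 10, 5, 2, 4, 8.5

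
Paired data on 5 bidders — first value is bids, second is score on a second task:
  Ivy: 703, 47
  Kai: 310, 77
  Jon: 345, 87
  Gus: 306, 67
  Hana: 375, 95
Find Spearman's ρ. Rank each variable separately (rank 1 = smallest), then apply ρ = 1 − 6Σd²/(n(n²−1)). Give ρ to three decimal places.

Ranks of variable 1: 5, 2, 3, 1, 4
Ranks of variable 2: 1, 3, 4, 2, 5
d = r₁ − r₂: 4, -1, -1, -1, -1
d²: 16, 1, 1, 1, 1; Σd² = 20
ρ = 1 − 6·20/(5·24) = 1 − 120/120 = 0.000

0.000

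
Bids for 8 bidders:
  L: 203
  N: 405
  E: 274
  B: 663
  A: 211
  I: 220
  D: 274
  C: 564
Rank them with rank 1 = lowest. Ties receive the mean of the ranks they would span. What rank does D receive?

Sorted (ascending): 203, 211, 220, 274, 274, 405, 564, 663
The 2 values of 274 occupy positions 4–5 → average rank (4+5)/2 = 4.5.
D has value 274 → rank 4.5.

4.5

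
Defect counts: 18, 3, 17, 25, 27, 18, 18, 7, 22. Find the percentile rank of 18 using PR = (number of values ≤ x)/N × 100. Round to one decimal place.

N = 9.
Strictly below 18: 3. Equal to 18: 3.
PR = 6/9 × 100 = 66.7

66.7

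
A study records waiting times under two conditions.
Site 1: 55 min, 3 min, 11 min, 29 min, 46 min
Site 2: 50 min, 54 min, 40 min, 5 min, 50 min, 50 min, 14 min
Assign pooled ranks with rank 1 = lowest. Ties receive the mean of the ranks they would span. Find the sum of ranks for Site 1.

28

Sorted (ascending): 3, 5, 11, 14, 29, 40, 46, 50, 50, 50, 54, 55
The 3 values of 50 occupy positions 8–10 → average rank 9.
Site 1 values → pooled ranks: 55→12, 3→1, 11→3, 29→5, 46→7
Rank sum = 12 + 1 + 3 + 5 + 7 = 28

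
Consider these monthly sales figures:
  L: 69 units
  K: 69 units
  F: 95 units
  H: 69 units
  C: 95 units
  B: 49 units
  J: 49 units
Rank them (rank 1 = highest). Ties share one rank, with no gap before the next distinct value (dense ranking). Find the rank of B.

3

Sorted (descending): 95, 95, 69, 69, 69, 49, 49
The 2 values of 95 share dense rank 1.
The 3 values of 69 share dense rank 2.
The 2 values of 49 share dense rank 3.
B has value 49 units → rank 3.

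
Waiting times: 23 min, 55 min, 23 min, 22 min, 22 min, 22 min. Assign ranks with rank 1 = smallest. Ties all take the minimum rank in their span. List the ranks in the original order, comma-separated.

Sorted (ascending): 22, 22, 22, 23, 23, 55
The 3 values of 22 occupy positions 1–3 → each gets rank 1.
The 2 values of 23 occupy positions 4–5 → each gets rank 4.

4, 6, 4, 1, 1, 1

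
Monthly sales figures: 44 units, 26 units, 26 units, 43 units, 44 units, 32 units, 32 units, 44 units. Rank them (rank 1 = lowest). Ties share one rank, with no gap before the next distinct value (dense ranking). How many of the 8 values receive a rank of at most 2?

Sorted (ascending): 26, 26, 32, 32, 43, 44, 44, 44
The 2 values of 26 share dense rank 1.
The 2 values of 32 share dense rank 2.
The 3 values of 44 share dense rank 4.
Remaining distinct values take the next consecutive integers.
Ranks ≤ 2: {1, 1, 2, 2} → 4 values.

4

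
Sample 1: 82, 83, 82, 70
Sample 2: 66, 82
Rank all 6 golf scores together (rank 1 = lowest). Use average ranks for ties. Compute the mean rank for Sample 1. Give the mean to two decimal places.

4.00

Sorted (ascending): 66, 70, 82, 82, 82, 83
The 3 values of 82 occupy positions 3–5 → average rank 4.
Sample 1 values → pooled ranks: 82→4, 83→6, 82→4, 70→2
Mean rank = (4 + 6 + 4 + 2) / 4 = 4.00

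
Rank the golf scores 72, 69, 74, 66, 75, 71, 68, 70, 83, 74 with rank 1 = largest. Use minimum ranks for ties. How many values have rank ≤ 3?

Sorted (descending): 83, 75, 74, 74, 72, 71, 70, 69, 68, 66
The 2 values of 74 occupy positions 3–4 → each gets rank 3.
Ranks ≤ 3: {1, 2, 3, 3} → 4 values.

4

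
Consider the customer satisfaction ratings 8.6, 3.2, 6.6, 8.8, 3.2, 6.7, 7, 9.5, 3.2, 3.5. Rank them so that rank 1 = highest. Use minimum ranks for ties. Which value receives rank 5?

6.7

Sorted (descending): 9.5, 8.8, 8.6, 7, 6.7, 6.6, 3.5, 3.2, 3.2, 3.2
The 3 values of 3.2 occupy positions 8–10 → each gets rank 8.
Rank 5 → value 6.7.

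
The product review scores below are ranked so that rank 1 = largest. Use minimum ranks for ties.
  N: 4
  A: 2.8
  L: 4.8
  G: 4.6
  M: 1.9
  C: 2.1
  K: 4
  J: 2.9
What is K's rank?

Sorted (descending): 4.8, 4.6, 4, 4, 2.9, 2.8, 2.1, 1.9
The 2 values of 4 occupy positions 3–4 → each gets rank 3.
K has value 4 → rank 3.

3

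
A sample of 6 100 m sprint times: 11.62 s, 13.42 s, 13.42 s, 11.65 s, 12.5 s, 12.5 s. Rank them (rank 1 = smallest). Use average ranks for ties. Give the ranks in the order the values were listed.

1, 5.5, 5.5, 2, 3.5, 3.5

Sorted (ascending): 11.62, 11.65, 12.5, 12.5, 13.42, 13.42
The 2 values of 12.5 occupy positions 3–4 → average rank (3+4)/2 = 3.5.
The 2 values of 13.42 occupy positions 5–6 → average rank (5+6)/2 = 5.5.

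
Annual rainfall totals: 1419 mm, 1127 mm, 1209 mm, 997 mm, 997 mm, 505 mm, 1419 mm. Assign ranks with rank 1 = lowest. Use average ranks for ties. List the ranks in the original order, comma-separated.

Sorted (ascending): 505, 997, 997, 1127, 1209, 1419, 1419
The 2 values of 997 occupy positions 2–3 → average rank (2+3)/2 = 2.5.
The 2 values of 1419 occupy positions 6–7 → average rank (6+7)/2 = 6.5.

6.5, 4, 5, 2.5, 2.5, 1, 6.5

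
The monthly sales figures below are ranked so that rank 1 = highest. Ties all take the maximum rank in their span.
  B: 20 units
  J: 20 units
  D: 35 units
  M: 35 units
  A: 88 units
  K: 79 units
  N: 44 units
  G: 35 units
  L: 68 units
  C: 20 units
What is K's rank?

Sorted (descending): 88, 79, 68, 44, 35, 35, 35, 20, 20, 20
The 3 values of 35 occupy positions 5–7 → each gets rank 7.
The 3 values of 20 occupy positions 8–10 → each gets rank 10.
K has value 79 units → rank 2.

2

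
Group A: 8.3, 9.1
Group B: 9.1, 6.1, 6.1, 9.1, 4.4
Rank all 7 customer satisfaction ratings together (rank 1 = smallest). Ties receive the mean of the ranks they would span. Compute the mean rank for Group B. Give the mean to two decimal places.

3.60

Sorted (ascending): 4.4, 6.1, 6.1, 8.3, 9.1, 9.1, 9.1
The 2 values of 6.1 occupy positions 2–3 → average rank (2+3)/2 = 2.5.
The 3 values of 9.1 occupy positions 5–7 → average rank 6.
Group B values → pooled ranks: 9.1→6, 6.1→2.5, 6.1→2.5, 9.1→6, 4.4→1
Mean rank = (6 + 2.5 + 2.5 + 6 + 1) / 5 = 3.60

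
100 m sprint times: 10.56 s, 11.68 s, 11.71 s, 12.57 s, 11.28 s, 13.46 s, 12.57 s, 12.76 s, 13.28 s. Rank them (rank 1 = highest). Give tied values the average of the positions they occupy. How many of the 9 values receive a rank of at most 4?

Sorted (descending): 13.46, 13.28, 12.76, 12.57, 12.57, 11.71, 11.68, 11.28, 10.56
The 2 values of 12.57 occupy positions 4–5 → average rank (4+5)/2 = 4.5.
Ranks ≤ 4: {1, 2, 3} → 3 values.

3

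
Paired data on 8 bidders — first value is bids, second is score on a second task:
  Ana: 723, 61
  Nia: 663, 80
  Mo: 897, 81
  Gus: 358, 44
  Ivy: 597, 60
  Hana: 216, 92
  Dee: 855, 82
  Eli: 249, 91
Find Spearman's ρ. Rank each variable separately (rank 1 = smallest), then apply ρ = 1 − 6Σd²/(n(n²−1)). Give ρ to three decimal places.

-0.214

Ranks of variable 1: 6, 5, 8, 3, 4, 1, 7, 2
Ranks of variable 2: 3, 4, 5, 1, 2, 8, 6, 7
d = r₁ − r₂: 3, 1, 3, 2, 2, -7, 1, -5
d²: 9, 1, 9, 4, 4, 49, 1, 25; Σd² = 102
ρ = 1 − 6·102/(8·63) = 1 − 612/504 = -0.214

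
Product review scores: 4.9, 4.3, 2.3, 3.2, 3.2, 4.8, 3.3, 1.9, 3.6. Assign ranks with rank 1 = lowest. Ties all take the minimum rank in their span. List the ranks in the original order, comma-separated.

Sorted (ascending): 1.9, 2.3, 3.2, 3.2, 3.3, 3.6, 4.3, 4.8, 4.9
The 2 values of 3.2 occupy positions 3–4 → each gets rank 3.

9, 7, 2, 3, 3, 8, 5, 1, 6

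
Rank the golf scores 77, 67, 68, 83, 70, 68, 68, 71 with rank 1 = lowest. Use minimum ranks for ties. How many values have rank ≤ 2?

4

Sorted (ascending): 67, 68, 68, 68, 70, 71, 77, 83
The 3 values of 68 occupy positions 2–4 → each gets rank 2.
Ranks ≤ 2: {1, 2, 2, 2} → 4 values.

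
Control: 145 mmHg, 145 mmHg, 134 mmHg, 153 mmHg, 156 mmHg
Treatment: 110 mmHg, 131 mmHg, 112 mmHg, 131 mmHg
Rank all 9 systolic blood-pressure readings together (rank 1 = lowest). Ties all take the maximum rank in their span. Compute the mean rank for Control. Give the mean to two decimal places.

Sorted (ascending): 110, 112, 131, 131, 134, 145, 145, 153, 156
The 2 values of 131 occupy positions 3–4 → each gets rank 4.
The 2 values of 145 occupy positions 6–7 → each gets rank 7.
Control values → pooled ranks: 145→7, 145→7, 134→5, 153→8, 156→9
Mean rank = (7 + 7 + 5 + 8 + 9) / 5 = 7.20

7.20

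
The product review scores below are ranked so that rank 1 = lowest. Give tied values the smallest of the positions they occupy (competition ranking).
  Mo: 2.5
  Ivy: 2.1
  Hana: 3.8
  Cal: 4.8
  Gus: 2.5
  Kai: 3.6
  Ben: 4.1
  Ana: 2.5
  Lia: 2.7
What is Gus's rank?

2

Sorted (ascending): 2.1, 2.5, 2.5, 2.5, 2.7, 3.6, 3.8, 4.1, 4.8
The 3 values of 2.5 occupy positions 2–4 → each gets rank 2.
Gus has value 2.5 → rank 2.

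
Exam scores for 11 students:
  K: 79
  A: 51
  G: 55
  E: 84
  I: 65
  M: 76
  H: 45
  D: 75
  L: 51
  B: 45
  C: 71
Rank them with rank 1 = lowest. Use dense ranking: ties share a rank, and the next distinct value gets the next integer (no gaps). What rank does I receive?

4

Sorted (ascending): 45, 45, 51, 51, 55, 65, 71, 75, 76, 79, 84
The 2 values of 45 share dense rank 1.
The 2 values of 51 share dense rank 2.
Remaining distinct values take the next consecutive integers.
I has value 65 → rank 4.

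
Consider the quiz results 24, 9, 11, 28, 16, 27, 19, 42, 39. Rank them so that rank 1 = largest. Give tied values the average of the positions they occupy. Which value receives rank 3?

28

Sorted (descending): 42, 39, 28, 27, 24, 19, 16, 11, 9
No ties — each value takes its position as its rank.
Rank 3 → value 28.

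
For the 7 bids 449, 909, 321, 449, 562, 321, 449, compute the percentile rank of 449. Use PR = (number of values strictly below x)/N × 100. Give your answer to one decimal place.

28.6

N = 7.
Strictly below 449: 2. Equal to 449: 3.
PR = 2/7 × 100 = 28.6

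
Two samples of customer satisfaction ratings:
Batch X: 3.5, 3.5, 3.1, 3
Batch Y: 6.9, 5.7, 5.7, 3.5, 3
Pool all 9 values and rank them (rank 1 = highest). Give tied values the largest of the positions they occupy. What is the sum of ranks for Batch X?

Sorted (descending): 6.9, 5.7, 5.7, 3.5, 3.5, 3.5, 3.1, 3, 3
The 2 values of 5.7 occupy positions 2–3 → each gets rank 3.
The 3 values of 3.5 occupy positions 4–6 → each gets rank 6.
The 2 values of 3 occupy positions 8–9 → each gets rank 9.
Batch X values → pooled ranks: 3.5→6, 3.5→6, 3.1→7, 3→9
Rank sum = 6 + 6 + 7 + 9 = 28

28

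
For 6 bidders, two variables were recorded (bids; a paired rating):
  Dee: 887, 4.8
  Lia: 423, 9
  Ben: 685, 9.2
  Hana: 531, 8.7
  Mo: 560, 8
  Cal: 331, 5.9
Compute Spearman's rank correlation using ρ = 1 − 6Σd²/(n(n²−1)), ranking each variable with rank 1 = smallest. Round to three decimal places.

-0.086

Ranks of variable 1: 6, 2, 5, 3, 4, 1
Ranks of variable 2: 1, 5, 6, 4, 3, 2
d = r₁ − r₂: 5, -3, -1, -1, 1, -1
d²: 25, 9, 1, 1, 1, 1; Σd² = 38
ρ = 1 − 6·38/(6·35) = 1 − 228/210 = -0.086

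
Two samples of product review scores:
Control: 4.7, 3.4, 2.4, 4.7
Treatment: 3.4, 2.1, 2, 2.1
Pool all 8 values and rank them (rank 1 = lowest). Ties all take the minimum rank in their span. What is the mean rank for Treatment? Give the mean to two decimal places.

Sorted (ascending): 2, 2.1, 2.1, 2.4, 3.4, 3.4, 4.7, 4.7
The 2 values of 2.1 occupy positions 2–3 → each gets rank 2.
The 2 values of 3.4 occupy positions 5–6 → each gets rank 5.
The 2 values of 4.7 occupy positions 7–8 → each gets rank 7.
Treatment values → pooled ranks: 3.4→5, 2.1→2, 2→1, 2.1→2
Mean rank = (5 + 2 + 1 + 2) / 4 = 2.50

2.50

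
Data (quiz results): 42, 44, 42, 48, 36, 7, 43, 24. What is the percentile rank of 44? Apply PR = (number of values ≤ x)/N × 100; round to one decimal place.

87.5

N = 8.
Strictly below 44: 6. Equal to 44: 1.
PR = 7/8 × 100 = 87.5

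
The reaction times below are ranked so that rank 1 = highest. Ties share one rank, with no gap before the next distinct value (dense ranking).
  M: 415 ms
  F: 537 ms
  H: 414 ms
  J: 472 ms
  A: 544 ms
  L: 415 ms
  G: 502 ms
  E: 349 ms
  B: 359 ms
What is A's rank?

1

Sorted (descending): 544, 537, 502, 472, 415, 415, 414, 359, 349
The 2 values of 415 share dense rank 5.
Remaining distinct values take the next consecutive integers.
A has value 544 ms → rank 1.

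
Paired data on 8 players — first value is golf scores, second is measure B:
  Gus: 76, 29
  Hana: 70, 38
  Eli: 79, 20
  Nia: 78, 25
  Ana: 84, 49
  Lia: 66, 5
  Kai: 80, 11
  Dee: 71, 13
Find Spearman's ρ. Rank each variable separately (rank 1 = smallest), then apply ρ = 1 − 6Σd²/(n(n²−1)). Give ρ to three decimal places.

Ranks of variable 1: 4, 2, 6, 5, 8, 1, 7, 3
Ranks of variable 2: 6, 7, 4, 5, 8, 1, 2, 3
d = r₁ − r₂: -2, -5, 2, 0, 0, 0, 5, 0
d²: 4, 25, 4, 0, 0, 0, 25, 0; Σd² = 58
ρ = 1 − 6·58/(8·63) = 1 − 348/504 = 0.310

0.310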